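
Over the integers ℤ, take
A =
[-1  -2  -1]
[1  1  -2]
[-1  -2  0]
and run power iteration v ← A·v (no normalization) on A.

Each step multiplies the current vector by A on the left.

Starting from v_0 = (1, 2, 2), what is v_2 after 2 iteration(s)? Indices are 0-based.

v_2 = (14, 2, 9)

v_0 = (1, 2, 2).
v_1 = A·v_0 = (-7, -1, -5).
v_2 = A·v_1 = (14, 2, 9).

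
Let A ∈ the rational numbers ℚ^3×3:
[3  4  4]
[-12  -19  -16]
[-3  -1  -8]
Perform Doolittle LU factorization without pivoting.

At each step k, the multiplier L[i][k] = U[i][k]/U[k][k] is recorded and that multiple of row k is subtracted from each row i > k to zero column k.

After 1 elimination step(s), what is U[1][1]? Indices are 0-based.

[col 0] pivot 3
  R1 -= -4*R0 → (0, -3, 0)  (L[1][0] := -4)
  R2 -= -1*R0 → (0, 3, -4)  (L[2][0] := -1)

U[1][1] = -3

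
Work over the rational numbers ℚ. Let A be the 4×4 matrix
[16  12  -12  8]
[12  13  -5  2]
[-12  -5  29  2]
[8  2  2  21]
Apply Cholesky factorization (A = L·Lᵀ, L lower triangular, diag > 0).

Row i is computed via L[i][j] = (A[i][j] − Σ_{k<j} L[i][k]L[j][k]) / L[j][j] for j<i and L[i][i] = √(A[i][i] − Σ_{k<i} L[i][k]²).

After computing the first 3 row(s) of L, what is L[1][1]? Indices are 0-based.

L[1][1] = 2

Step 1: L[0][0] = √(16) = 4.
  L[1][0] = (12) / L[0][0] = 3.
Step 2: L[1][1] = √(4) = 2.
  L[2][0] = (-12) / L[0][0] = -3.
  L[2][1] = (4) / L[1][1] = 2.
Step 3: L[2][2] = √(16) = 4.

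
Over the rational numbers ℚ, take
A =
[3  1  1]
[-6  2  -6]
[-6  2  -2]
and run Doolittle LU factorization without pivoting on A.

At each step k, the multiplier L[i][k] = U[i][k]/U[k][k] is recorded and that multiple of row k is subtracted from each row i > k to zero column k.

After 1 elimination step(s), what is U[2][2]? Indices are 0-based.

[col 0] pivot 3
  R1 -= -2*R0 → (0, 4, -4)  (L[1][0] := -2)
  R2 -= -2*R0 → (0, 4, 0)  (L[2][0] := -2)

U[2][2] = 0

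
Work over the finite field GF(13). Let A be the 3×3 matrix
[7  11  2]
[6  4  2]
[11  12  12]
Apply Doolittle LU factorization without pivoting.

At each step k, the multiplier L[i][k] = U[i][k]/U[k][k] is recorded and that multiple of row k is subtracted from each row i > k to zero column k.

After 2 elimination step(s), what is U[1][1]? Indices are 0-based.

U[1][1] = 2

[col 0] pivot 7
  R1 -= 12*R0 → (0, 2, 4)  (L[1][0] := 12)
  R2 -= 9*R0 → (0, 4, 7)  (L[2][0] := 9)
[col 1] pivot 2
  R2 -= 2*R1 → (0, 0, 12)  (L[2][1] := 2)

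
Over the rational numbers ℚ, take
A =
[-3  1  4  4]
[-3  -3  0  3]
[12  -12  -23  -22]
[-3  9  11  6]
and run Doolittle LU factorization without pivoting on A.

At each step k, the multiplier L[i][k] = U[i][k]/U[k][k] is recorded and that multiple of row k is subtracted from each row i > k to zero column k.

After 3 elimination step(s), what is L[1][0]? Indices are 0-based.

L[1][0] = 1

k=0: U[0][0]=-3
  eliminate (1,0): mult=1, new row 1: (0, -4, -4, -1); set L[1][0]=1
  eliminate (2,0): mult=-4, new row 2: (0, -8, -7, -6); set L[2][0]=-4
  eliminate (3,0): mult=1, new row 3: (0, 8, 7, 2); set L[3][0]=1
k=1: U[1][1]=-4
  eliminate (2,1): mult=2, new row 2: (0, 0, 1, -4); set L[2][1]=2
  eliminate (3,1): mult=-2, new row 3: (0, 0, -1, 0); set L[3][1]=-2
k=2: U[2][2]=1
  eliminate (3,2): mult=-1, new row 3: (0, 0, 0, -4); set L[3][2]=-1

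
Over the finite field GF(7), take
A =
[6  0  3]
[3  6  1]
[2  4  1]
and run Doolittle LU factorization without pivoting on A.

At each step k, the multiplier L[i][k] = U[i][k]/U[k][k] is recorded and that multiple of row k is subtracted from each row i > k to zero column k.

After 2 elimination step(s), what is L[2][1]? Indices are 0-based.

L[2][1] = 3

[col 0] pivot 6
  R1 -= 4*R0 → (0, 6, 3)  (L[1][0] := 4)
  R2 -= 5*R0 → (0, 4, 0)  (L[2][0] := 5)
[col 1] pivot 6
  R2 -= 3*R1 → (0, 0, 5)  (L[2][1] := 3)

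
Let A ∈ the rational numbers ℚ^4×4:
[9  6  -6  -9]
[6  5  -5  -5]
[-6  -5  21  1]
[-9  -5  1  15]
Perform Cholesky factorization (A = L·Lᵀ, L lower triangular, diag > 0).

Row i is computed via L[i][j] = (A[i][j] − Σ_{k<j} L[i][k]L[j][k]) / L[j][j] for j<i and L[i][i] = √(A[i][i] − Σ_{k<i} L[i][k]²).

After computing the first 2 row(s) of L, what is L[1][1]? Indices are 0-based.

Step 1: L[0][0] = √(9) = 3.
  L[1][0] = (6) / L[0][0] = 2.
Step 2: L[1][1] = √(1) = 1.

L[1][1] = 1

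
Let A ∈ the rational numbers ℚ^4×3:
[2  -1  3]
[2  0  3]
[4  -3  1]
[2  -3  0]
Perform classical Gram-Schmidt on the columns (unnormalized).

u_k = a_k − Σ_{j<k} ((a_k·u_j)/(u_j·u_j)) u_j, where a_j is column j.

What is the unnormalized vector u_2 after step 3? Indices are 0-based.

u_2 = (15/11, 7/33, -37/33, 2/3)

Step 1: u_0 = a_0 = (2, 2, 4, 2).
Step 2: u_1 = a_1 − (-5/7)·u_0 = (3/7, 10/7, -1/7, -11/7).
Step 3: u_2 = a_2 − (4/7)·u_0 − (38/33)·u_1 = (15/11, 7/33, -37/33, 2/3).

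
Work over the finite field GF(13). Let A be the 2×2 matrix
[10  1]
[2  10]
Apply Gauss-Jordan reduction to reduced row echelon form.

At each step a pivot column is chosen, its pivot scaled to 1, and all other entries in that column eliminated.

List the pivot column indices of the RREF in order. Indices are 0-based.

pivot columns: 0, 1

pivot(0,0)=10: scale R0 → (1, 4)
  clear (1,0): R1 −= (2)R0 → (0, 2)
pivot(1,1)=2: scale R1 → (0, 1)
  clear (0,1): R0 −= (4)R1 → (1, 0)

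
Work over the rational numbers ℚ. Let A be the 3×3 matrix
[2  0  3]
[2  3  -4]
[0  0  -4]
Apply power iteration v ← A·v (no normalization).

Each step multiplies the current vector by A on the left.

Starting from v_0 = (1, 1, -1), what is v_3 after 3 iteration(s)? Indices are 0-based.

v_3 = (-28, 111, 64)

v_0 = (1, 1, -1).
v_1 = A·v_0 = (-1, 9, 4).
v_2 = A·v_1 = (10, 9, -16).
v_3 = A·v_2 = (-28, 111, 64).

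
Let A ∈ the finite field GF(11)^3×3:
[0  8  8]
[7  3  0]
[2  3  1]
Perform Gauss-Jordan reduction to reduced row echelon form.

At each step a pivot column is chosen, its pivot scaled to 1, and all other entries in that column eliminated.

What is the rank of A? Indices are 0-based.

rank = 3

[1] R0 <-> R1
[1] R0 /= 7  ⇒  (1, 2, 0)
     R2 -= 2·R0  ⇒  (0, 10, 1)
[2] R1 /= 8  ⇒  (0, 1, 1)
     R0 -= 2·R1  ⇒  (1, 0, 9)
     R2 -= 10·R1  ⇒  (0, 0, 2)
[3] R2 /= 2  ⇒  (0, 0, 1)
     R0 -= 9·R2  ⇒  (1, 0, 0)
     R1 -= 1·R2  ⇒  (0, 1, 0)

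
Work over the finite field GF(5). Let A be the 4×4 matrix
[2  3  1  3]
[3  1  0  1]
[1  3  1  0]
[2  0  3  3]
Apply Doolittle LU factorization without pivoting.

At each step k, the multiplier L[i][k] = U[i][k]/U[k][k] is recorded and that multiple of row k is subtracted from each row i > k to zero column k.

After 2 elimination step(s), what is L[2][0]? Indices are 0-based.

L[2][0] = 3

k=0: U[0][0]=2
  eliminate (1,0): mult=4, new row 1: (0, 4, 1, 4); set L[1][0]=4
  eliminate (2,0): mult=3, new row 2: (0, 4, 3, 1); set L[2][0]=3
  eliminate (3,0): mult=1, new row 3: (0, 2, 2, 0); set L[3][0]=1
k=1: U[1][1]=4
  eliminate (2,1): mult=1, new row 2: (0, 0, 2, 2); set L[2][1]=1
  eliminate (3,1): mult=3, new row 3: (0, 0, 4, 3); set L[3][1]=3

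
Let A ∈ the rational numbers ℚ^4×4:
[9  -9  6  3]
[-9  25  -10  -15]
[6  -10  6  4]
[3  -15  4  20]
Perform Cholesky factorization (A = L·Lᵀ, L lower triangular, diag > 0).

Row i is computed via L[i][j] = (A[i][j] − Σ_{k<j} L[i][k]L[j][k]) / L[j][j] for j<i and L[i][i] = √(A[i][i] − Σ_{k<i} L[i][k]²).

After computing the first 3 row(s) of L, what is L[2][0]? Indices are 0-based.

L[2][0] = 2

Step 1: L[0][0] = √(9) = 3.
  L[1][0] = (-9) / L[0][0] = -3.
Step 2: L[1][1] = √(16) = 4.
  L[2][0] = (6) / L[0][0] = 2.
  L[2][1] = (-4) / L[1][1] = -1.
Step 3: L[2][2] = √(1) = 1.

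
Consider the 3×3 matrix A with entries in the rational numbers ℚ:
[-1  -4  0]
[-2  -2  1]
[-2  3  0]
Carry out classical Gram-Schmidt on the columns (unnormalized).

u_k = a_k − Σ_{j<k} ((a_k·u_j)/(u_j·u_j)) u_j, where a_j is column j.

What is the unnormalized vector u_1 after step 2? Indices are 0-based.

u_1 = (-34/9, -14/9, 31/9)

Step 1: u_0 = a_0 = (-1, -2, -2).
Step 2: u_1 = a_1 − (2/9)·u_0 = (-34/9, -14/9, 31/9).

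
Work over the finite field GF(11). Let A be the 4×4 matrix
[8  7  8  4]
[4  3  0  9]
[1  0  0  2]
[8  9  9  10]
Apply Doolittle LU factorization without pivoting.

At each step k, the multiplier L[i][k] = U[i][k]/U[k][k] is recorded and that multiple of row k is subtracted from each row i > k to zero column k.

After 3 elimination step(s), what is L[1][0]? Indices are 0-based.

Step 1: pivot at (0,0) is 8.
  row1 ← row1 − (6)·row0  ⇒  L[1][0]=6, U row1=(0, 5, 7, 7)
  row2 ← row2 − (7)·row0  ⇒  L[2][0]=7, U row2=(0, 6, 10, 7)
  row3 ← row3 − (1)·row0  ⇒  L[3][0]=1, U row3=(0, 2, 1, 6)
Step 2: pivot at (1,1) is 5.
  row2 ← row2 − (10)·row1  ⇒  L[2][1]=10, U row2=(0, 0, 6, 3)
  row3 ← row3 − (7)·row1  ⇒  L[3][1]=7, U row3=(0, 0, 7, 1)
Step 3: pivot at (2,2) is 6.
  row3 ← row3 − (3)·row2  ⇒  L[3][2]=3, U row3=(0, 0, 0, 3)

L[1][0] = 6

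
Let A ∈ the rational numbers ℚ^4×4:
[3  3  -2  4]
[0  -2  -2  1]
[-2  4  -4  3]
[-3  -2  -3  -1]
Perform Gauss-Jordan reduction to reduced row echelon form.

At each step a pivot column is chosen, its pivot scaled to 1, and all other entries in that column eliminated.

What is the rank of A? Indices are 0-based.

pivot(0,0)=3: scale R0 → (1, 1, -2/3, 4/3)
  clear (2,0): R2 −= (-2)R0 → (0, 6, -16/3, 17/3)
  clear (3,0): R3 −= (-3)R0 → (0, 1, -5, 3)
pivot(1,1)=-2: scale R1 → (0, 1, 1, -1/2)
  clear (0,1): R0 −= (1)R1 → (1, 0, -5/3, 11/6)
  clear (2,1): R2 −= (6)R1 → (0, 0, -34/3, 26/3)
  clear (3,1): R3 −= (1)R1 → (0, 0, -6, 7/2)
pivot(2,2)=-34/3: scale R2 → (0, 0, 1, -13/17)
  clear (0,2): R0 −= (-5/3)R2 → (1, 0, 0, 19/34)
  clear (1,2): R1 −= (1)R2 → (0, 1, 0, 9/34)
  clear (3,2): R3 −= (-6)R2 → (0, 0, 0, -37/34)
pivot(3,3)=-37/34: scale R3 → (0, 0, 0, 1)
  clear (0,3): R0 −= (19/34)R3 → (1, 0, 0, 0)
  clear (1,3): R1 −= (9/34)R3 → (0, 1, 0, 0)
  clear (2,3): R2 −= (-13/17)R3 → (0, 0, 1, 0)

rank = 4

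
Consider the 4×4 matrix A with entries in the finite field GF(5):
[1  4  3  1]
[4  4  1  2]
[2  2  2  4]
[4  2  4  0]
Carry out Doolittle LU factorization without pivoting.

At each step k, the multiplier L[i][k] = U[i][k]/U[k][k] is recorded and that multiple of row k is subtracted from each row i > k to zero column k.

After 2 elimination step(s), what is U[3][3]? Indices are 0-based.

k=0: U[0][0]=1
  eliminate (1,0): mult=4, new row 1: (0, 3, 4, 3); set L[1][0]=4
  eliminate (2,0): mult=2, new row 2: (0, 4, 1, 2); set L[2][0]=2
  eliminate (3,0): mult=4, new row 3: (0, 1, 2, 1); set L[3][0]=4
k=1: U[1][1]=3
  eliminate (2,1): mult=3, new row 2: (0, 0, 4, 3); set L[2][1]=3
  eliminate (3,1): mult=2, new row 3: (0, 0, 4, 0); set L[3][1]=2

U[3][3] = 0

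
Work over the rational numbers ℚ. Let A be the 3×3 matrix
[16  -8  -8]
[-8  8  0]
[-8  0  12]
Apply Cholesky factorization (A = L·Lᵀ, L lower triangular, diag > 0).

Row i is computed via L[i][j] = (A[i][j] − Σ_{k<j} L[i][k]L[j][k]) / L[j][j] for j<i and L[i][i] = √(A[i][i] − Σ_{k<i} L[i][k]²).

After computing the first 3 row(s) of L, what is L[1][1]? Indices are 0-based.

L[1][1] = 2

Step 1: L[0][0] = √(16) = 4.
  L[1][0] = (-8) / L[0][0] = -2.
Step 2: L[1][1] = √(4) = 2.
  L[2][0] = (-8) / L[0][0] = -2.
  L[2][1] = (-4) / L[1][1] = -2.
Step 3: L[2][2] = √(4) = 2.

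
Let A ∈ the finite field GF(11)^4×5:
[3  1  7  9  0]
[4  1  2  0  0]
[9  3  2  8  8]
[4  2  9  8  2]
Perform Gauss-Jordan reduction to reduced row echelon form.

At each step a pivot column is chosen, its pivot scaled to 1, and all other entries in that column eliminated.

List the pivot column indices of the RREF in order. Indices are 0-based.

step 1: normalize row 0 (÷3) = (1, 4, 6, 3, 0)
  row 1: subtract 4×row0 = (0, 7, 0, 10, 0)
  row 2: subtract 9×row0 = (0, 0, 3, 3, 8)
  row 3: subtract 4×row0 = (0, 8, 7, 7, 2)
step 2: normalize row 1 (÷7) = (0, 1, 0, 3, 0)
  row 0: subtract 4×row1 = (1, 0, 6, 2, 0)
  row 3: subtract 8×row1 = (0, 0, 7, 5, 2)
step 3: normalize row 2 (÷3) = (0, 0, 1, 1, 10)
  row 0: subtract 6×row2 = (1, 0, 0, 7, 6)
  row 3: subtract 7×row2 = (0, 0, 0, 9, 9)
step 4: normalize row 3 (÷9) = (0, 0, 0, 1, 1)
  row 0: subtract 7×row3 = (1, 0, 0, 0, 10)
  row 1: subtract 3×row3 = (0, 1, 0, 0, 8)
  row 2: subtract 1×row3 = (0, 0, 1, 0, 9)

pivot columns: 0, 1, 2, 3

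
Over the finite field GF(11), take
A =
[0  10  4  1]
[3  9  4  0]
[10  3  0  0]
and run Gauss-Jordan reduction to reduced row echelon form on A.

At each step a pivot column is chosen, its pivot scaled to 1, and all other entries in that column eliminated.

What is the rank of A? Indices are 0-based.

rank = 3

[1] R0 <-> R1
[1] R0 /= 3  ⇒  (1, 3, 5, 0)
     R2 -= 10·R0  ⇒  (0, 6, 5, 0)
[2] R1 /= 10  ⇒  (0, 1, 7, 10)
     R0 -= 3·R1  ⇒  (1, 0, 6, 3)
     R2 -= 6·R1  ⇒  (0, 0, 7, 6)
[3] R2 /= 7  ⇒  (0, 0, 1, 4)
     R0 -= 6·R2  ⇒  (1, 0, 0, 1)
     R1 -= 7·R2  ⇒  (0, 1, 0, 4)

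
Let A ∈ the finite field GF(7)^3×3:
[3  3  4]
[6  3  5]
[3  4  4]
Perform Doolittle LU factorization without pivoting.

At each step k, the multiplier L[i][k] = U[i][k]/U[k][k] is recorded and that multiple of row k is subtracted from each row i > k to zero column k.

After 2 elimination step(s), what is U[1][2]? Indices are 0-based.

[col 0] pivot 3
  R1 -= 2*R0 → (0, 4, 4)  (L[1][0] := 2)
  R2 -= 1*R0 → (0, 1, 0)  (L[2][0] := 1)
[col 1] pivot 4
  R2 -= 2*R1 → (0, 0, 6)  (L[2][1] := 2)

U[1][2] = 4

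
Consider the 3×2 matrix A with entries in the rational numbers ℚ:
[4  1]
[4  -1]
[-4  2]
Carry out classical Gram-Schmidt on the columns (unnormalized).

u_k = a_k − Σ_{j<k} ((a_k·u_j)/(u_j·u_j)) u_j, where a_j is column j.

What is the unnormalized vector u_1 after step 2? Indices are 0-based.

Step 1: u_0 = a_0 = (4, 4, -4).
Step 2: u_1 = a_1 − (-1/6)·u_0 = (5/3, -1/3, 4/3).

u_1 = (5/3, -1/3, 4/3)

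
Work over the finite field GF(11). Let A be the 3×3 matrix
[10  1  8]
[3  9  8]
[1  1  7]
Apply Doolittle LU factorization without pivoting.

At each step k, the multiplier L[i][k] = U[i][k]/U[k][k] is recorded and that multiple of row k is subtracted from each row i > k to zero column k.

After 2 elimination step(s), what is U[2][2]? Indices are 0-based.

U[2][2] = 6

[col 0] pivot 10
  R1 -= 8*R0 → (0, 1, 10)  (L[1][0] := 8)
  R2 -= 10*R0 → (0, 2, 4)  (L[2][0] := 10)
[col 1] pivot 1
  R2 -= 2*R1 → (0, 0, 6)  (L[2][1] := 2)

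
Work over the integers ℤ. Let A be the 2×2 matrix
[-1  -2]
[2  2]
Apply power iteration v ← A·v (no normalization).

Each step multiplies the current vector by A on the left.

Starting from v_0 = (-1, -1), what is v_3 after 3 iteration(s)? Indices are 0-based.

v_0 = (-1, -1).
v_1 = A·v_0 = (3, -4).
v_2 = A·v_1 = (5, -2).
v_3 = A·v_2 = (-1, 6).

v_3 = (-1, 6)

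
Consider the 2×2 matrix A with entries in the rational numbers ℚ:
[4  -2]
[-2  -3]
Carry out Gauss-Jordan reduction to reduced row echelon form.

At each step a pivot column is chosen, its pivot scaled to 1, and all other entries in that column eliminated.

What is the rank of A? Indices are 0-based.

rank = 2

step 1: normalize row 0 (÷4) = (1, -1/2)
  row 1: subtract -2×row0 = (0, -4)
step 2: normalize row 1 (÷-4) = (0, 1)
  row 0: subtract -1/2×row1 = (1, 0)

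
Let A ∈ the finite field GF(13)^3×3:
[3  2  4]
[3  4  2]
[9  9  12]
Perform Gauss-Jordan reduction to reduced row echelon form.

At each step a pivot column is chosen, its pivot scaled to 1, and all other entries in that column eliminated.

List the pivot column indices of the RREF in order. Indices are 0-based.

pivot(0,0)=3: scale R0 → (1, 5, 10)
  clear (1,0): R1 −= (3)R0 → (0, 2, 11)
  clear (2,0): R2 −= (9)R0 → (0, 3, 0)
pivot(1,1)=2: scale R1 → (0, 1, 12)
  clear (0,1): R0 −= (5)R1 → (1, 0, 2)
  clear (2,1): R2 −= (3)R1 → (0, 0, 3)
pivot(2,2)=3: scale R2 → (0, 0, 1)
  clear (0,2): R0 −= (2)R2 → (1, 0, 0)
  clear (1,2): R1 −= (12)R2 → (0, 1, 0)

pivot columns: 0, 1, 2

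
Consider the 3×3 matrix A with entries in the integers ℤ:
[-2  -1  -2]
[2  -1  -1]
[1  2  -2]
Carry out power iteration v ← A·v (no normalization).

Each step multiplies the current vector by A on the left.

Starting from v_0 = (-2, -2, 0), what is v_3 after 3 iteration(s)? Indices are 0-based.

v_0 = (-2, -2, 0).
v_1 = A·v_0 = (6, -2, -6).
v_2 = A·v_1 = (2, 20, 14).
v_3 = A·v_2 = (-52, -30, 14).

v_3 = (-52, -30, 14)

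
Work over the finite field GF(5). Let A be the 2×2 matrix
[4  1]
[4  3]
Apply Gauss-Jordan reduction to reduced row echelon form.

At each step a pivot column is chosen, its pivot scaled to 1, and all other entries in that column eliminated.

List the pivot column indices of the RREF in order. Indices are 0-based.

pivot(0,0)=4: scale R0 → (1, 4)
  clear (1,0): R1 −= (4)R0 → (0, 2)
pivot(1,1)=2: scale R1 → (0, 1)
  clear (0,1): R0 −= (4)R1 → (1, 0)

pivot columns: 0, 1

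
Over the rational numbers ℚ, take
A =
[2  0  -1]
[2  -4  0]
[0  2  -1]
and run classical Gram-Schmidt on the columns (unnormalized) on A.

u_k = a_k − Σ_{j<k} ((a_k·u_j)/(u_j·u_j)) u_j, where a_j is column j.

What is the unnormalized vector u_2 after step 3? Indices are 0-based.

Step 1: u_0 = a_0 = (2, 2, 0).
Step 2: u_1 = a_1 − (-1)·u_0 = (2, -2, 2).
Step 3: u_2 = a_2 − (-1/4)·u_0 − (-1/3)·u_1 = (1/6, -1/6, -1/3).

u_2 = (1/6, -1/6, -1/3)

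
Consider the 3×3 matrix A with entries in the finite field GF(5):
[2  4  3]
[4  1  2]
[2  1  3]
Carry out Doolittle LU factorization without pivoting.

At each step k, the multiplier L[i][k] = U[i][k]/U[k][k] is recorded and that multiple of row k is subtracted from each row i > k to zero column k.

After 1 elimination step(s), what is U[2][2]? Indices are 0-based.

U[2][2] = 0

Step 1: pivot at (0,0) is 2.
  row1 ← row1 − (2)·row0  ⇒  L[1][0]=2, U row1=(0, 3, 1)
  row2 ← row2 − (1)·row0  ⇒  L[2][0]=1, U row2=(0, 2, 0)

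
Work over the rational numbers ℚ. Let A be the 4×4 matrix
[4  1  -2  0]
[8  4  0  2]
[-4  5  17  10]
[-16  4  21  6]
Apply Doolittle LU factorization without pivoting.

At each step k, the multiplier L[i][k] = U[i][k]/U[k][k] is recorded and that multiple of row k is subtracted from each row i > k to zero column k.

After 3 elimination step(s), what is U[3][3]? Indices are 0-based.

U[3][3] = 2

k=0: U[0][0]=4
  eliminate (1,0): mult=2, new row 1: (0, 2, 4, 2); set L[1][0]=2
  eliminate (2,0): mult=-1, new row 2: (0, 6, 15, 10); set L[2][0]=-1
  eliminate (3,0): mult=-4, new row 3: (0, 8, 13, 6); set L[3][0]=-4
k=1: U[1][1]=2
  eliminate (2,1): mult=3, new row 2: (0, 0, 3, 4); set L[2][1]=3
  eliminate (3,1): mult=4, new row 3: (0, 0, -3, -2); set L[3][1]=4
k=2: U[2][2]=3
  eliminate (3,2): mult=-1, new row 3: (0, 0, 0, 2); set L[3][2]=-1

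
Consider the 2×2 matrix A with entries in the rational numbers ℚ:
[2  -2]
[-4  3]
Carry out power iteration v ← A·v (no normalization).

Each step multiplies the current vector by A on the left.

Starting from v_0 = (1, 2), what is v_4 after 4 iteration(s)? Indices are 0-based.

v_4 = (-236, 398)

v_0 = (1, 2).
v_1 = A·v_0 = (-2, 2).
v_2 = A·v_1 = (-8, 14).
v_3 = A·v_2 = (-44, 74).
v_4 = A·v_3 = (-236, 398).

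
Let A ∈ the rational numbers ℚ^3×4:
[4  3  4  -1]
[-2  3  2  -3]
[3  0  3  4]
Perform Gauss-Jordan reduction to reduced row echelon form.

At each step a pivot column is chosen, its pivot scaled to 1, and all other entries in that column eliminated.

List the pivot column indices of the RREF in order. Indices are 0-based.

pivot columns: 0, 1, 2

step 1: normalize row 0 (÷4) = (1, 3/4, 1, -1/4)
  row 1: subtract -2×row0 = (0, 9/2, 4, -7/2)
  row 2: subtract 3×row0 = (0, -9/4, 0, 19/4)
step 2: normalize row 1 (÷9/2) = (0, 1, 8/9, -7/9)
  row 0: subtract 3/4×row1 = (1, 0, 1/3, 1/3)
  row 2: subtract -9/4×row1 = (0, 0, 2, 3)
step 3: normalize row 2 (÷2) = (0, 0, 1, 3/2)
  row 0: subtract 1/3×row2 = (1, 0, 0, -1/6)
  row 1: subtract 8/9×row2 = (0, 1, 0, -19/9)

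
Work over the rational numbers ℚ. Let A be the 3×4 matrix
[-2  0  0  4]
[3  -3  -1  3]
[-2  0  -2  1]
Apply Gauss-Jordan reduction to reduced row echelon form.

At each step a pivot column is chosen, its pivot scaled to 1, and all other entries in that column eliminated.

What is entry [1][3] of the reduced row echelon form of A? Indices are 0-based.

M[1][3] = -7/2

step 1: normalize row 0 (÷-2) = (1, 0, 0, -2)
  row 1: subtract 3×row0 = (0, -3, -1, 9)
  row 2: subtract -2×row0 = (0, 0, -2, -3)
step 2: normalize row 1 (÷-3) = (0, 1, 1/3, -3)
step 3: normalize row 2 (÷-2) = (0, 0, 1, 3/2)
  row 1: subtract 1/3×row2 = (0, 1, 0, -7/2)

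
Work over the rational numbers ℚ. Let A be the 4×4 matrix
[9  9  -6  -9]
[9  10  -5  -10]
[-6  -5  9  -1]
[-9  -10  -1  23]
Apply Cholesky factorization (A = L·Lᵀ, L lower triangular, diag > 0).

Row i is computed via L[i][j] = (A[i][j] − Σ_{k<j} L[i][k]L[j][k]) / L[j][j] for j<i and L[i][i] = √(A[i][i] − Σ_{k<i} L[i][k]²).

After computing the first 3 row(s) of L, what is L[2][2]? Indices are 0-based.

Step 1: L[0][0] = √(9) = 3.
  L[1][0] = (9) / L[0][0] = 3.
Step 2: L[1][1] = √(1) = 1.
  L[2][0] = (-6) / L[0][0] = -2.
  L[2][1] = (1) / L[1][1] = 1.
Step 3: L[2][2] = √(4) = 2.

L[2][2] = 2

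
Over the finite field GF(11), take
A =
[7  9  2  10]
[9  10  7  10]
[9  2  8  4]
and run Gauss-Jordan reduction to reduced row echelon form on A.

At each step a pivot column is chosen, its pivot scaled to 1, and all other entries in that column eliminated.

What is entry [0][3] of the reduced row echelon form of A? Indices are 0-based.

M[0][3] = 7

step 1: normalize row 0 (÷7) = (1, 6, 5, 3)
  row 1: subtract 9×row0 = (0, 0, 6, 5)
  row 2: subtract 9×row0 = (0, 3, 7, 10)
step 2: exchange rows 1,2
step 2: normalize row 1 (÷3) = (0, 1, 6, 7)
  row 0: subtract 6×row1 = (1, 0, 2, 5)
step 3: normalize row 2 (÷6) = (0, 0, 1, 10)
  row 0: subtract 2×row2 = (1, 0, 0, 7)
  row 1: subtract 6×row2 = (0, 1, 0, 2)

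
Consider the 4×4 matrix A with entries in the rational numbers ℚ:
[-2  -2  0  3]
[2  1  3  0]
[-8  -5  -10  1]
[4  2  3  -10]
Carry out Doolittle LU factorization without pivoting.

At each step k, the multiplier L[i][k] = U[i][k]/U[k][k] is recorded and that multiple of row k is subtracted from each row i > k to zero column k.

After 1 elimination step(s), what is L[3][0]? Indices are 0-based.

k=0: U[0][0]=-2
  eliminate (1,0): mult=-1, new row 1: (0, -1, 3, 3); set L[1][0]=-1
  eliminate (2,0): mult=4, new row 2: (0, 3, -10, -11); set L[2][0]=4
  eliminate (3,0): mult=-2, new row 3: (0, -2, 3, -4); set L[3][0]=-2

L[3][0] = -2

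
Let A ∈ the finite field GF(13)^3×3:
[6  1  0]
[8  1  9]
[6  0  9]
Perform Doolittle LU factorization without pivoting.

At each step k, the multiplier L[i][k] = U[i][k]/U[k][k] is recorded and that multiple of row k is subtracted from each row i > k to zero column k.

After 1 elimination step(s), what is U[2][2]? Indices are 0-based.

U[2][2] = 9

Step 1: pivot at (0,0) is 6.
  row1 ← row1 − (10)·row0  ⇒  L[1][0]=10, U row1=(0, 4, 9)
  row2 ← row2 − (1)·row0  ⇒  L[2][0]=1, U row2=(0, 12, 9)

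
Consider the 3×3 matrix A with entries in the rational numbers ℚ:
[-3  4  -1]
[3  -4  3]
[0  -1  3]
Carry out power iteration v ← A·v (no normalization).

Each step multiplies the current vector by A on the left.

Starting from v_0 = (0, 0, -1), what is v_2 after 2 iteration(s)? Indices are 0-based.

v_0 = (0, 0, -1).
v_1 = A·v_0 = (1, -3, -3).
v_2 = A·v_1 = (-12, 6, -6).

v_2 = (-12, 6, -6)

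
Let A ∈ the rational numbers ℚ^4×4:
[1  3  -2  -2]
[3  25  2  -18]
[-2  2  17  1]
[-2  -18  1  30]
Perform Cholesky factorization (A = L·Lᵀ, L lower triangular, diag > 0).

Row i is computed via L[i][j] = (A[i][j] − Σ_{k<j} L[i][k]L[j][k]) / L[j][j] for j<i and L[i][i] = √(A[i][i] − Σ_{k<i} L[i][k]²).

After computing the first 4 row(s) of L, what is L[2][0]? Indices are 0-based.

L[2][0] = -2

Step 1: L[0][0] = √(1) = 1.
  L[1][0] = (3) / L[0][0] = 3.
Step 2: L[1][1] = √(16) = 4.
  L[2][0] = (-2) / L[0][0] = -2.
  L[2][1] = (8) / L[1][1] = 2.
Step 3: L[2][2] = √(9) = 3.
  L[3][0] = (-2) / L[0][0] = -2.
  L[3][1] = (-12) / L[1][1] = -3.
  L[3][2] = (3) / L[2][2] = 1.
Step 4: L[3][3] = √(16) = 4.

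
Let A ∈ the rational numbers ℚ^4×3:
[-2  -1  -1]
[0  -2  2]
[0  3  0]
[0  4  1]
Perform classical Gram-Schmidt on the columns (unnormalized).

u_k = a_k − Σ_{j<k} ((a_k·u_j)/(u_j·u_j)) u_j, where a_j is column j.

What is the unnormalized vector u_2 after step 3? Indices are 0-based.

Step 1: u_0 = a_0 = (-2, 0, 0, 0).
Step 2: u_1 = a_1 − (1/2)·u_0 = (0, -2, 3, 4).
Step 3: u_2 = a_2 − (1/2)·u_0 − (0)·u_1 = (0, 2, 0, 1).

u_2 = (0, 2, 0, 1)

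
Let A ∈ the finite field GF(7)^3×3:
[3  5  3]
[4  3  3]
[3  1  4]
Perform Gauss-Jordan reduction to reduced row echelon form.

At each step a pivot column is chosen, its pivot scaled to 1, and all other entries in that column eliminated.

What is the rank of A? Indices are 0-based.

rank = 3

[1] R0 /= 3  ⇒  (1, 4, 1)
     R1 -= 4·R0  ⇒  (0, 1, 6)
     R2 -= 3·R0  ⇒  (0, 3, 1)
[2] R1 /= 1  ⇒  (0, 1, 6)
     R0 -= 4·R1  ⇒  (1, 0, 5)
     R2 -= 3·R1  ⇒  (0, 0, 4)
[3] R2 /= 4  ⇒  (0, 0, 1)
     R0 -= 5·R2  ⇒  (1, 0, 0)
     R1 -= 6·R2  ⇒  (0, 1, 0)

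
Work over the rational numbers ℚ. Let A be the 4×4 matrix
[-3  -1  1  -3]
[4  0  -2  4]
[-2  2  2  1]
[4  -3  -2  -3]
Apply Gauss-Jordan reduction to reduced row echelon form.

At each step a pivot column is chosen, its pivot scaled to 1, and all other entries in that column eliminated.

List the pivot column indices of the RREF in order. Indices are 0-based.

pivot columns: 0, 1, 2, 3

[1] R0 /= -3  ⇒  (1, 1/3, -1/3, 1)
     R1 -= 4·R0  ⇒  (0, -4/3, -2/3, 0)
     R2 -= -2·R0  ⇒  (0, 8/3, 4/3, 3)
     R3 -= 4·R0  ⇒  (0, -13/3, -2/3, -7)
[2] R1 /= -4/3  ⇒  (0, 1, 1/2, 0)
     R0 -= 1/3·R1  ⇒  (1, 0, -1/2, 1)
     R2 -= 8/3·R1  ⇒  (0, 0, 0, 3)
     R3 -= -13/3·R1  ⇒  (0, 0, 3/2, -7)
[3] R2 <-> R3
[3] R2 /= 3/2  ⇒  (0, 0, 1, -14/3)
     R0 -= -1/2·R2  ⇒  (1, 0, 0, -4/3)
     R1 -= 1/2·R2  ⇒  (0, 1, 0, 7/3)
[4] R3 /= 3  ⇒  (0, 0, 0, 1)
     R0 -= -4/3·R3  ⇒  (1, 0, 0, 0)
     R1 -= 7/3·R3  ⇒  (0, 1, 0, 0)
     R2 -= -14/3·R3  ⇒  (0, 0, 1, 0)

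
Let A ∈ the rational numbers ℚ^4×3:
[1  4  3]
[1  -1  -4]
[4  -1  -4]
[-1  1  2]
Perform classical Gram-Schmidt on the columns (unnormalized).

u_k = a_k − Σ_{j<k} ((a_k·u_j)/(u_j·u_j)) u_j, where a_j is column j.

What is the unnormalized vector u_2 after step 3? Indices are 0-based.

Step 1: u_0 = a_0 = (1, 1, 4, -1).
Step 2: u_1 = a_1 − (-2/19)·u_0 = (78/19, -17/19, -11/19, 17/19).
Step 3: u_2 = a_2 − (-1)·u_0 − (380/357)·u_1 = (-44/119, -43/21, 220/357, 1/21).

u_2 = (-44/119, -43/21, 220/357, 1/21)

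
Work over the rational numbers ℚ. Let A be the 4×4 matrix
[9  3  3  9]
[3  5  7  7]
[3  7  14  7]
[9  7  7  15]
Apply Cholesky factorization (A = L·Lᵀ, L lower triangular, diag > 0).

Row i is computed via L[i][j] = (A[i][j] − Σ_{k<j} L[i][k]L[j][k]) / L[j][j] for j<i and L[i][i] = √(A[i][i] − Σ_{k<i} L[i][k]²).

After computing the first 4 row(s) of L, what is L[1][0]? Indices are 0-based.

Step 1: L[0][0] = √(9) = 3.
  L[1][0] = (3) / L[0][0] = 1.
Step 2: L[1][1] = √(4) = 2.
  L[2][0] = (3) / L[0][0] = 1.
  L[2][1] = (6) / L[1][1] = 3.
Step 3: L[2][2] = √(4) = 2.
  L[3][0] = (9) / L[0][0] = 3.
  L[3][1] = (4) / L[1][1] = 2.
  L[3][2] = (-2) / L[2][2] = -1.
Step 4: L[3][3] = √(1) = 1.

L[1][0] = 1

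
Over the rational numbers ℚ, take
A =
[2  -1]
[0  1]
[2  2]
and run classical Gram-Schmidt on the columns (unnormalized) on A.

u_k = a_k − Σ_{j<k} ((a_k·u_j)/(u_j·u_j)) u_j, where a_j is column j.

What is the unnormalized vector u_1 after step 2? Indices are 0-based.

Step 1: u_0 = a_0 = (2, 0, 2).
Step 2: u_1 = a_1 − (1/4)·u_0 = (-3/2, 1, 3/2).

u_1 = (-3/2, 1, 3/2)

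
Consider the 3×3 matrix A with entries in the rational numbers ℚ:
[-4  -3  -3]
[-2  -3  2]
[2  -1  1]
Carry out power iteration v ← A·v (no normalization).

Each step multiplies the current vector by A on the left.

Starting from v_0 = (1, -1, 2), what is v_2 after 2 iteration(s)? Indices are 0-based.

v_2 = (-2, 9, -14)

v_0 = (1, -1, 2).
v_1 = A·v_0 = (-7, 5, 5).
v_2 = A·v_1 = (-2, 9, -14).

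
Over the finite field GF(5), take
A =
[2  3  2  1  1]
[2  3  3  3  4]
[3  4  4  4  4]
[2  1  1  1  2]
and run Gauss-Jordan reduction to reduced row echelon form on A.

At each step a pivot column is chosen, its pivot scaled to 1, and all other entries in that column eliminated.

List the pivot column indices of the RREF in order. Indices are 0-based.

pivot(0,0)=2: scale R0 → (1, 4, 1, 3, 3)
  clear (1,0): R1 −= (2)R0 → (0, 0, 1, 2, 3)
  clear (2,0): R2 −= (3)R0 → (0, 2, 1, 0, 0)
  clear (3,0): R3 −= (2)R0 → (0, 3, 4, 0, 1)
pivot(1,1): swap R1↔R2
pivot(1,1)=2: scale R1 → (0, 1, 3, 0, 0)
  clear (0,1): R0 −= (4)R1 → (1, 0, 4, 3, 3)
  clear (3,1): R3 −= (3)R1 → (0, 0, 0, 0, 1)
pivot(2,2)=1: scale R2 → (0, 0, 1, 2, 3)
  clear (0,2): R0 −= (4)R2 → (1, 0, 0, 0, 1)
  clear (1,2): R1 −= (3)R2 → (0, 1, 0, 4, 1)
col 3: no nonzero at/below row 3; advance.
pivot(3,4)=1: scale R3 → (0, 0, 0, 0, 1)
  clear (0,4): R0 −= (1)R3 → (1, 0, 0, 0, 0)
  clear (1,4): R1 −= (1)R3 → (0, 1, 0, 4, 0)
  clear (2,4): R2 −= (3)R3 → (0, 0, 1, 2, 0)

pivot columns: 0, 1, 2, 4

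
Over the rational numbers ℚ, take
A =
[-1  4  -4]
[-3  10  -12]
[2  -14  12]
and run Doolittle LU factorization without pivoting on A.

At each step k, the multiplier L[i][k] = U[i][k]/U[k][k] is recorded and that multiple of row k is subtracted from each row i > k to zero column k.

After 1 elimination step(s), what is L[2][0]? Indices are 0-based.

Step 1: pivot at (0,0) is -1.
  row1 ← row1 − (3)·row0  ⇒  L[1][0]=3, U row1=(0, -2, 0)
  row2 ← row2 − (-2)·row0  ⇒  L[2][0]=-2, U row2=(0, -6, 4)

L[2][0] = -2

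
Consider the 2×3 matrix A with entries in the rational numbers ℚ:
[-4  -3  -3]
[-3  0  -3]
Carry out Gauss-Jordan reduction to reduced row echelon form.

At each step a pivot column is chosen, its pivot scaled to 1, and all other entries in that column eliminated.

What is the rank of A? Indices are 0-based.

rank = 2

step 1: normalize row 0 (÷-4) = (1, 3/4, 3/4)
  row 1: subtract -3×row0 = (0, 9/4, -3/4)
step 2: normalize row 1 (÷9/4) = (0, 1, -1/3)
  row 0: subtract 3/4×row1 = (1, 0, 1)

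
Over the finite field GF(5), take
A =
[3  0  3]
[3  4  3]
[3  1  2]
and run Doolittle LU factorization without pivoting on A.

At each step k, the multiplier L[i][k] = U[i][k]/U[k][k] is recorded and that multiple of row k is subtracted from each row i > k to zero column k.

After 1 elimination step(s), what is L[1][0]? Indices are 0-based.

L[1][0] = 1

[col 0] pivot 3
  R1 -= 1*R0 → (0, 4, 0)  (L[1][0] := 1)
  R2 -= 1*R0 → (0, 1, 4)  (L[2][0] := 1)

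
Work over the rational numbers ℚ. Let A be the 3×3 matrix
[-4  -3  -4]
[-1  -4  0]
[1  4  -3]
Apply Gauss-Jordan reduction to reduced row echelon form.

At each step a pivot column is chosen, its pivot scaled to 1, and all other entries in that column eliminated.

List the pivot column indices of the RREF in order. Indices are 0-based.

[1] R0 /= -4  ⇒  (1, 3/4, 1)
     R1 -= -1·R0  ⇒  (0, -13/4, 1)
     R2 -= 1·R0  ⇒  (0, 13/4, -4)
[2] R1 /= -13/4  ⇒  (0, 1, -4/13)
     R0 -= 3/4·R1  ⇒  (1, 0, 16/13)
     R2 -= 13/4·R1  ⇒  (0, 0, -3)
[3] R2 /= -3  ⇒  (0, 0, 1)
     R0 -= 16/13·R2  ⇒  (1, 0, 0)
     R1 -= -4/13·R2  ⇒  (0, 1, 0)

pivot columns: 0, 1, 2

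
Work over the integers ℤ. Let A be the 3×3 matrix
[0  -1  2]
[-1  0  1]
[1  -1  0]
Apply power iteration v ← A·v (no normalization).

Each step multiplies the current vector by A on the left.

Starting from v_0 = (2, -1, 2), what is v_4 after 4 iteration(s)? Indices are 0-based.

v_0 = (2, -1, 2).
v_1 = A·v_0 = (5, 0, 3).
v_2 = A·v_1 = (6, -2, 5).
v_3 = A·v_2 = (12, -1, 8).
v_4 = A·v_3 = (17, -4, 13).

v_4 = (17, -4, 13)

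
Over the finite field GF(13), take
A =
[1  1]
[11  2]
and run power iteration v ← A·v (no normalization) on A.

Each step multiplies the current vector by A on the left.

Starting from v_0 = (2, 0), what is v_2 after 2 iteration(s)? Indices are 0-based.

v_2 = (11, 1)

v_0 = (2, 0).
v_1 = A·v_0 = (2, 9).
v_2 = A·v_1 = (11, 1).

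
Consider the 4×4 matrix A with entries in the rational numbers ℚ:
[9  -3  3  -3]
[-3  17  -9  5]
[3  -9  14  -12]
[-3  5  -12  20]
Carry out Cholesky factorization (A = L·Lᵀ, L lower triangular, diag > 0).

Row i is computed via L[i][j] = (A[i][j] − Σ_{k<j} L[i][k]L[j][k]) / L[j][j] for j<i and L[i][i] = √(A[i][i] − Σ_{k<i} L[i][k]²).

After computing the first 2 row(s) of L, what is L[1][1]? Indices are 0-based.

Step 1: L[0][0] = √(9) = 3.
  L[1][0] = (-3) / L[0][0] = -1.
Step 2: L[1][1] = √(16) = 4.

L[1][1] = 4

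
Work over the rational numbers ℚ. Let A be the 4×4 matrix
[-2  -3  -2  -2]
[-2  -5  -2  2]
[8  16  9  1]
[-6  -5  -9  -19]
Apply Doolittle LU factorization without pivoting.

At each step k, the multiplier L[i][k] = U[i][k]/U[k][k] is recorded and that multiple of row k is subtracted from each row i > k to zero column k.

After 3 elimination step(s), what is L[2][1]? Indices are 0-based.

L[2][1] = -2

k=0: U[0][0]=-2
  eliminate (1,0): mult=1, new row 1: (0, -2, 0, 4); set L[1][0]=1
  eliminate (2,0): mult=-4, new row 2: (0, 4, 1, -7); set L[2][0]=-4
  eliminate (3,0): mult=3, new row 3: (0, 4, -3, -13); set L[3][0]=3
k=1: U[1][1]=-2
  eliminate (2,1): mult=-2, new row 2: (0, 0, 1, 1); set L[2][1]=-2
  eliminate (3,1): mult=-2, new row 3: (0, 0, -3, -5); set L[3][1]=-2
k=2: U[2][2]=1
  eliminate (3,2): mult=-3, new row 3: (0, 0, 0, -2); set L[3][2]=-3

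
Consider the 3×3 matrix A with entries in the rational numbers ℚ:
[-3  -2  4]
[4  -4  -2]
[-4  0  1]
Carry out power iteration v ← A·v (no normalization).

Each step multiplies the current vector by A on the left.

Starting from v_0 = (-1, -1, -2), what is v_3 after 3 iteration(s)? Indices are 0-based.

v_3 = (93, 136, -22)

v_0 = (-1, -1, -2).
v_1 = A·v_0 = (-3, 4, 2).
v_2 = A·v_1 = (9, -32, 14).
v_3 = A·v_2 = (93, 136, -22).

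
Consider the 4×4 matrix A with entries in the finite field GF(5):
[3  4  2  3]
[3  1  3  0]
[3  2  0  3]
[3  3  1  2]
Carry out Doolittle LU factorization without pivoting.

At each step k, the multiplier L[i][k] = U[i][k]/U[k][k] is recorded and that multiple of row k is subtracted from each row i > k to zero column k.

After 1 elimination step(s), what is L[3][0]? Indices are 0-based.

Step 1: pivot at (0,0) is 3.
  row1 ← row1 − (1)·row0  ⇒  L[1][0]=1, U row1=(0, 2, 1, 2)
  row2 ← row2 − (1)·row0  ⇒  L[2][0]=1, U row2=(0, 3, 3, 0)
  row3 ← row3 − (1)·row0  ⇒  L[3][0]=1, U row3=(0, 4, 4, 4)

L[3][0] = 1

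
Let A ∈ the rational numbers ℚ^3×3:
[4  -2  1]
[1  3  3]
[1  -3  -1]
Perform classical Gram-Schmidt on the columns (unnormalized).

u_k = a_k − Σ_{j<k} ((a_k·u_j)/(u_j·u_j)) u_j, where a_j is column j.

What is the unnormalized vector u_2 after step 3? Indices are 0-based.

u_2 = (-15/83, 25/83, 35/83)

Step 1: u_0 = a_0 = (4, 1, 1).
Step 2: u_1 = a_1 − (-4/9)·u_0 = (-2/9, 31/9, -23/9).
Step 3: u_2 = a_2 − (1/3)·u_0 − (57/83)·u_1 = (-15/83, 25/83, 35/83).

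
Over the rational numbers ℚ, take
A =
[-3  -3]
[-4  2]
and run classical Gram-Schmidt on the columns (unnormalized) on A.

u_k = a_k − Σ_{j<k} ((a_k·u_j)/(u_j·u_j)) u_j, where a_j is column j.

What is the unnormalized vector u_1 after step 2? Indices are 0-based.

Step 1: u_0 = a_0 = (-3, -4).
Step 2: u_1 = a_1 − (1/25)·u_0 = (-72/25, 54/25).

u_1 = (-72/25, 54/25)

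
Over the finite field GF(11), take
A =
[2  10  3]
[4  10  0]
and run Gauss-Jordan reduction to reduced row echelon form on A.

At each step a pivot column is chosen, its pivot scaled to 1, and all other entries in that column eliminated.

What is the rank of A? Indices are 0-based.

rank = 2

pivot(0,0)=2: scale R0 → (1, 5, 7)
  clear (1,0): R1 −= (4)R0 → (0, 1, 5)
pivot(1,1)=1: scale R1 → (0, 1, 5)
  clear (0,1): R0 −= (5)R1 → (1, 0, 4)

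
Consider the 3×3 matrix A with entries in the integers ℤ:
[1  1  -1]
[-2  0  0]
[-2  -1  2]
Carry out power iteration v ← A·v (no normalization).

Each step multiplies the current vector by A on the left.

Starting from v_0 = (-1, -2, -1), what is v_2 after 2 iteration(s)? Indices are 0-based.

v_0 = (-1, -2, -1).
v_1 = A·v_0 = (-2, 2, 2).
v_2 = A·v_1 = (-2, 4, 6).

v_2 = (-2, 4, 6)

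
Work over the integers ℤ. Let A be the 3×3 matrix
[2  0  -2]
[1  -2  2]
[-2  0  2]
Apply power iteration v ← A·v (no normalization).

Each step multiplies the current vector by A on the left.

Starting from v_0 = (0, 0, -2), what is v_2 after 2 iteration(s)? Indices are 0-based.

v_2 = (16, 4, -16)

v_0 = (0, 0, -2).
v_1 = A·v_0 = (4, -4, -4).
v_2 = A·v_1 = (16, 4, -16).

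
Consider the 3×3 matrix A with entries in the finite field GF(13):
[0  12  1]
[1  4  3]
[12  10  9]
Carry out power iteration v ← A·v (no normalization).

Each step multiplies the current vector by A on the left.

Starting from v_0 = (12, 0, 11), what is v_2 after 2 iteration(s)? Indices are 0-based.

v_0 = (12, 0, 11).
v_1 = A·v_0 = (11, 6, 9).
v_2 = A·v_1 = (3, 10, 0).

v_2 = (3, 10, 0)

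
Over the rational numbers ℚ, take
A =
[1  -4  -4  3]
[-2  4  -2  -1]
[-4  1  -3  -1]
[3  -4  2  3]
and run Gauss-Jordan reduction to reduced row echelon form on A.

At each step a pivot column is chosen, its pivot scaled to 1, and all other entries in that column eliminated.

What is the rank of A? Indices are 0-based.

rank = 4

step 1: normalize row 0 (÷1) = (1, -4, -4, 3)
  row 1: subtract -2×row0 = (0, -4, -10, 5)
  row 2: subtract -4×row0 = (0, -15, -19, 11)
  row 3: subtract 3×row0 = (0, 8, 14, -6)
step 2: normalize row 1 (÷-4) = (0, 1, 5/2, -5/4)
  row 0: subtract -4×row1 = (1, 0, 6, -2)
  row 2: subtract -15×row1 = (0, 0, 37/2, -31/4)
  row 3: subtract 8×row1 = (0, 0, -6, 4)
step 3: normalize row 2 (÷37/2) = (0, 0, 1, -31/74)
  row 0: subtract 6×row2 = (1, 0, 0, 19/37)
  row 1: subtract 5/2×row2 = (0, 1, 0, -15/74)
  row 3: subtract -6×row2 = (0, 0, 0, 55/37)
step 4: normalize row 3 (÷55/37) = (0, 0, 0, 1)
  row 0: subtract 19/37×row3 = (1, 0, 0, 0)
  row 1: subtract -15/74×row3 = (0, 1, 0, 0)
  row 2: subtract -31/74×row3 = (0, 0, 1, 0)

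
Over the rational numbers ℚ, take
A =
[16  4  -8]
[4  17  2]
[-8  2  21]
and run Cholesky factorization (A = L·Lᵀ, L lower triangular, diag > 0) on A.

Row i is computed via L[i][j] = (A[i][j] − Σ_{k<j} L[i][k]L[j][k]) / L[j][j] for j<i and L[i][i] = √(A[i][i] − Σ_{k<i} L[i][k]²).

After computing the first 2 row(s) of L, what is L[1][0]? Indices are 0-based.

Step 1: L[0][0] = √(16) = 4.
  L[1][0] = (4) / L[0][0] = 1.
Step 2: L[1][1] = √(16) = 4.

L[1][0] = 1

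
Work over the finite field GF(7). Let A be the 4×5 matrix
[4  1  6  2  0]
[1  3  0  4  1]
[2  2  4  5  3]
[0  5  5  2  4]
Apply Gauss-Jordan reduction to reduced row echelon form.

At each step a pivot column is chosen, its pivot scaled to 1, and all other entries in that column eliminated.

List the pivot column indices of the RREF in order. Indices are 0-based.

pivot columns: 0, 1, 2, 3

step 1: normalize row 0 (÷4) = (1, 2, 5, 4, 0)
  row 1: subtract 1×row0 = (0, 1, 2, 0, 1)
  row 2: subtract 2×row0 = (0, 5, 1, 4, 3)
step 2: normalize row 1 (÷1) = (0, 1, 2, 0, 1)
  row 0: subtract 2×row1 = (1, 0, 1, 4, 5)
  row 2: subtract 5×row1 = (0, 0, 5, 4, 5)
  row 3: subtract 5×row1 = (0, 0, 2, 2, 6)
step 3: normalize row 2 (÷5) = (0, 0, 1, 5, 1)
  row 0: subtract 1×row2 = (1, 0, 0, 6, 4)
  row 1: subtract 2×row2 = (0, 1, 0, 4, 6)
  row 3: subtract 2×row2 = (0, 0, 0, 6, 4)
step 4: normalize row 3 (÷6) = (0, 0, 0, 1, 3)
  row 0: subtract 6×row3 = (1, 0, 0, 0, 0)
  row 1: subtract 4×row3 = (0, 1, 0, 0, 1)
  row 2: subtract 5×row3 = (0, 0, 1, 0, 0)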